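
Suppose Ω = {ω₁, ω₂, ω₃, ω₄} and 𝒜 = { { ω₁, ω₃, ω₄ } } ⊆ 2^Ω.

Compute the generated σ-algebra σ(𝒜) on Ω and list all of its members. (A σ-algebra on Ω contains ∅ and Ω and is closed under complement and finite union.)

σ(𝒜) (4 sets): { {  }, { ω₂ }, { ω₁, ω₃, ω₄ }, Ω }

Check:
Start: 𝒜 ∪ {∅, Ω} = { {  }, { ω₁, ω₃, ω₄ }, Ω }.
Iteration 1. New:
  { ω₂ }  = Ω∖{ ω₁, ω₃, ω₄ }
  [4 total]
Iteration 2 adds nothing — fixpoint reached.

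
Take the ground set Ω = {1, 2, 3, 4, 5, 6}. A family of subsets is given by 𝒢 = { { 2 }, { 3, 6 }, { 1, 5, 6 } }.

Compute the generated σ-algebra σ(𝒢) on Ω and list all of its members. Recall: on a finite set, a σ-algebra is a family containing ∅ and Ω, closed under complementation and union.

σ(𝒢) = { ∅, { 2 }, { 3 }, { 4 }, { 6 }, { 1, 5 }, { 2, 3 }, { 2, 4 }, { 2, 6 }, { 3, 4 }, { 3, 6 }, { 4, 6 }, { 1, 2, 5 }, { 1, 3, 5 }, { 1, 4, 5 }, { 1, 5, 6 }, { 2, 3, 4 }, { 2, 3, 6 }, { 2, 4, 6 }, { 3, 4, 6 }, { 1, 2, 3, 5 }, { 1, 2, 4, 5 }, { 1, 2, 5, 6 }, { 1, 3, 4, 5 }, { 1, 3, 5, 6 }, { 1, 4, 5, 6 }, { 2, 3, 4, 6 }, { 1, 2, 3, 4, 5 }, { 1, 2, 3, 5, 6 }, { 1, 2, 4, 5, 6 }, { 1, 3, 4, 5, 6 }, Ω }

Check:
Begin from { ∅, { 2 }, { 3, 6 }, { 1, 5, 6 }, Ω } (that is, 𝒢 plus ∅ and Ω).
Pass 1: 6 new —
  { 2, 3, 4 }  = ᶜ of { 1, 5, 6 }
  { 2, 3, 6 }  = { 3, 6 } ∪ { 2 }
  { 1, 2, 4, 5 }  = ᶜ of { 3, 6 }
  { 1, 2, 5, 6 }  = { 1, 5, 6 } ∪ { 2 }
  { 1, 3, 5, 6 }  = { 1, 5, 6 } ∪ { 3, 6 }
  { 1, 3, 4, 5, 6 }  = ᶜ of { 2 }
  |family| = 11
Pass 2: +7 →
  { 2, 4 }  = ᶜ of { 1, 3, 5, 6 }
  { 3, 4 }  = ᶜ of { 1, 2, 5, 6 }
  { 1, 4, 5 }  = ᶜ of { 2, 3, 6 }
  { 2, 3, 4, 6 }  = { 2, 3, 4 } ∪ { 2, 3, 6 }
  { 1, 2, 3, 4, 5 }  = { 2, 3, 4 } ∪ { 1, 2, 4, 5 }
  { 1, 2, 3, 5, 6 }  = { 1, 3, 5, 6 } ∪ { 2, 3, 6 }
  { 1, 2, 4, 5, 6 }  = { 1, 2, 4, 5 } ∪ { 1, 5, 6 }
  |family| = 18
Pass 3: 7 new —
  { 3 }  = ᶜ of { 1, 2, 4, 5, 6 }
  { 4 }  = ᶜ of { 1, 2, 3, 5, 6 }
  { 6 }  = ᶜ of { 1, 2, 3, 4, 5 }
  { 1, 5 }  = ᶜ of { 2, 3, 4, 6 }
  { 3, 4, 6 }  = { 3, 4 } ∪ { 3, 6 }
  { 1, 3, 4, 5 }  = { 1, 4, 5 } ∪ { 3, 4 }
  { 1, 4, 5, 6 }  = { 1, 4, 5 } ∪ { 1, 5, 6 }
  |family| = 25
Pass 4: +6 →
  { 2, 3 }  = ᶜ of { 1, 4, 5, 6 }
  { 2, 6 }  = ᶜ of { 1, 3, 4, 5 }
  { 4, 6 }  = { 6 } ∪ { 4 }
  { 1, 2, 5 }  = ᶜ of { 3, 4, 6 }
  { 1, 3, 5 }  = { 3 } ∪ { 1, 5 }
  { 2, 4, 6 }  = { 6 } ∪ { 2, 4 }
  |family| = 31
Pass 5 (1 new):
  { 1, 2, 3, 5 }  = ᶜ of { 4, 6 }
  |family| = 32
Pass 6: closed — nothing new.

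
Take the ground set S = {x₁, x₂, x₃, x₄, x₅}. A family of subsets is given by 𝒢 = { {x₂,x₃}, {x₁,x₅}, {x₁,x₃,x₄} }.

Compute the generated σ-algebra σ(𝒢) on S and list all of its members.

σ(𝒢) = { ∅, {x₁}, {x₂}, {x₃}, {x₄}, {x₅}, {x₁,x₂}, {x₁,x₃}, {x₁,x₄}, {x₁,x₅}, {x₂,x₃}, {x₂,x₄}, {x₂,x₅}, {x₃,x₄}, {x₃,x₅}, {x₄,x₅}, {x₁,x₂,x₃}, {x₁,x₂,x₄}, {x₁,x₂,x₅}, {x₁,x₃,x₄}, {x₁,x₃,x₅}, {x₁,x₄,x₅}, {x₂,x₃,x₄}, {x₂,x₃,x₅}, {x₂,x₄,x₅}, {x₃,x₄,x₅}, {x₁,x₂,x₃,x₄}, {x₁,x₂,x₃,x₅}, {x₁,x₂,x₄,x₅}, {x₁,x₃,x₄,x₅}, {x₂,x₃,x₄,x₅}, S }

Check:
Initial family (5 sets): { ∅, {x₁,x₅}, {x₂,x₃}, {x₁,x₃,x₄}, S }.
Step 1. New:
  {x₂,x₅}  = {x₁,x₃,x₄}ᶜ
  {x₁,x₄,x₅}  = {x₂,x₃}ᶜ
  {x₂,x₃,x₄}  = {x₁,x₅}ᶜ
  {x₁,x₂,x₃,x₄}  = {x₁,x₃,x₄} ∪ {x₂,x₃}
  {x₁,x₂,x₃,x₅}  = {x₂,x₃} ∪ {x₁,x₅}
  {x₁,x₃,x₄,x₅}  = {x₁,x₃,x₄} ∪ {x₁,x₅}
  [11 total]
Step 2 adds 7:
  {x₂}  = {x₁,x₃,x₄,x₅}ᶜ
  {x₄}  = {x₁,x₂,x₃,x₅}ᶜ
  {x₅}  = {x₁,x₂,x₃,x₄}ᶜ
  {x₁,x₂,x₅}  = {x₂,x₅} ∪ {x₁,x₅}
  {x₂,x₃,x₅}  = {x₂,x₅} ∪ {x₂,x₃}
  {x₁,x₂,x₄,x₅}  = {x₁,x₄,x₅} ∪ {x₂,x₅}
  {x₂,x₃,x₄,x₅}  = {x₂,x₅} ∪ {x₂,x₃,x₄}
  [18 total]
Step 3: 7 new —
  {x₁}  = {x₂,x₃,x₄,x₅}ᶜ
  {x₃}  = {x₁,x₂,x₄,x₅}ᶜ
  {x₁,x₄}  = {x₂,x₃,x₅}ᶜ
  {x₂,x₄}  = {x₄} ∪ {x₂}
  {x₃,x₄}  = {x₁,x₂,x₅}ᶜ
  {x₄,x₅}  = {x₄} ∪ {x₅}
  {x₂,x₄,x₅}  = {x₂,x₅} ∪ {x₄}
  [25 total]
Step 4: +7 →
  {x₁,x₂}  = {x₂} ∪ {x₁}
  {x₁,x₃}  = {x₂,x₄,x₅}ᶜ
  {x₃,x₅}  = {x₅} ∪ {x₃}
  {x₁,x₂,x₃}  = {x₄,x₅}ᶜ
  {x₁,x₂,x₄}  = {x₂} ∪ {x₁,x₄}
  {x₁,x₃,x₅}  = {x₂,x₄}ᶜ
  {x₃,x₄,x₅}  = {x₃,x₄} ∪ {x₅}
  [32 total]
Step 5: already closed under ᶜ and ∪.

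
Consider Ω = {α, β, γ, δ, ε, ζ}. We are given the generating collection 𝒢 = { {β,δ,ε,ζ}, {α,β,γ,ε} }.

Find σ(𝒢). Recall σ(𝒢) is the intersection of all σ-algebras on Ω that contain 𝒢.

σ(𝒢) (8 sets): { {}, {α,γ}, {β,ε}, {δ,ζ}, {α,β,γ,ε}, {α,γ,δ,ζ}, {β,δ,ε,ζ}, Ω }

Check:
Take S₀ = 𝒢 ∪ {∅, Ω} = { {}, {α,β,γ,ε}, {β,δ,ε,ζ}, Ω }.
Round 1: +2 →
  {α,γ}  = ᶜ of {β,δ,ε,ζ}
  {δ,ζ}  = ᶜ of {α,β,γ,ε}
  (now 6)
Round 2. New:
  {α,γ,δ,ζ}  = {α,γ} ∪ {δ,ζ}
  (now 7)
Round 3. New:
  {β,ε}  = ᶜ of {α,γ,δ,ζ}
  (now 8)
Round 4: no new sets; the family is a σ-algebra.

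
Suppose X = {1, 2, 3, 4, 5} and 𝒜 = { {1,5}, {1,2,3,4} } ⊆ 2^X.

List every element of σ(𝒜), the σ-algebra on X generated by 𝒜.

Start: 𝒜 ∪ {∅, X} = { {}, {1,5}, {1,2,3,4}, X }.
Iteration 1: +2 →
  {5}  = {1,2,3,4}ᶜ
  {2,3,4}  = {1,5}ᶜ
Iteration 2: 1 new —
  {2,3,4,5}  = {2,3,4} ∪ {5}
Iteration 3. New:
  {1}  = {2,3,4,5}ᶜ
Iteration 4 adds nothing — fixpoint reached.

Therefore σ(𝒜) = { {}, {1}, {5}, {1,5}, {2,3,4}, {1,2,3,4}, {2,3,4,5}, X } (|σ(𝒜)| = 8).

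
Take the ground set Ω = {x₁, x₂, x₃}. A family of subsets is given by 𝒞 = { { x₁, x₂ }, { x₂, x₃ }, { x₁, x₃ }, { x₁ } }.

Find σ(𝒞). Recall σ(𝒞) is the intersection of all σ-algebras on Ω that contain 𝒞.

Seed the family with 𝒞 together with ∅ and Ω: { {}, { x₁ }, { x₁, x₂ }, { x₁, x₃ }, { x₂, x₃ }, Ω }.
Round 1 adds 2:
  { x₂ }  = { x₁, x₃ }ᶜ
  { x₃ }  = { x₁, x₂ }ᶜ
  |family| = 8
Round 2: no new sets; the family is a σ-algebra.

|σ(𝒞)| = 8.  σ(𝒞) = { {}, { x₁ }, { x₂ }, { x₃ }, { x₁, x₂ }, { x₁, x₃ }, { x₂, x₃ }, Ω }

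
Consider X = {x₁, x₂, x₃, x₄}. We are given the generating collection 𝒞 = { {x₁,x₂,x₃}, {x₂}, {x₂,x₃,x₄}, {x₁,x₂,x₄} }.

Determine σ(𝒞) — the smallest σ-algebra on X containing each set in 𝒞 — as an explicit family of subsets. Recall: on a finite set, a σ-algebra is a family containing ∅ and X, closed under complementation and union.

σ(𝒞) (16 sets): { {}, {x₁}, {x₂}, {x₃}, {x₄}, {x₁,x₂}, {x₁,x₃}, {x₁,x₄}, {x₂,x₃}, {x₂,x₄}, {x₃,x₄}, {x₁,x₂,x₃}, {x₁,x₂,x₄}, {x₁,x₃,x₄}, {x₂,x₃,x₄}, X }

Working:
Take S₀ = 𝒞 ∪ {∅, X} = { {}, {x₂}, {x₁,x₂,x₃}, {x₁,x₂,x₄}, {x₂,x₃,x₄}, X }.
Step 1 adds 4:
  {x₁}  = complement {x₂,x₃,x₄}
  {x₃}  = complement {x₁,x₂,x₄}
  {x₄}  = complement {x₁,x₂,x₃}
  {x₁,x₃,x₄}  = complement {x₂}
Step 2: 6 new —
  {x₁,x₂}  = {x₂} ∪ {x₁}
  {x₁,x₃}  = {x₃} ∪ {x₁}
  {x₁,x₄}  = {x₄} ∪ {x₁}
  {x₂,x₃}  = {x₂} ∪ {x₃}
  {x₂,x₄}  = {x₂} ∪ {x₄}
  {x₃,x₄}  = {x₃} ∪ {x₄}
Step 3: no new sets; the family is a σ-algebra.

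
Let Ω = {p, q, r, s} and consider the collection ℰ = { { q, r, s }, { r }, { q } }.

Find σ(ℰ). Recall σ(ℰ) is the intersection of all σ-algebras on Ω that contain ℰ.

|σ(ℰ)| = 16.  σ(ℰ) = { ∅, { p }, { q }, { r }, { s }, { p, q }, { p, r }, { p, s }, { q, r }, { q, s }, { r, s }, { p, q, r }, { p, q, s }, { p, r, s }, { q, r, s }, Ω }

Working:
Take S₀ = ℰ ∪ {∅, Ω} = { ∅, { q }, { r }, { q, r, s }, Ω }.
Round 1: 4 new —
  { p }  = complement { q, r, s }
  { q, r }  = { r } ∪ { q }
  { p, q, s }  = complement { r }
  { p, r, s }  = complement { q }
  [9 total]
Round 2. New:
  { p, q }  = { q } ∪ { p }
  { p, r }  = { r } ∪ { p }
  { p, s }  = complement { q, r }
  { p, q, r }  = { q, r } ∪ { p }
  [13 total]
Round 3: 3 new —
  { s }  = complement { p, q, r }
  { q, s }  = complement { p, r }
  { r, s }  = complement { p, q }
  [16 total]
Round 4 adds nothing — fixpoint reached.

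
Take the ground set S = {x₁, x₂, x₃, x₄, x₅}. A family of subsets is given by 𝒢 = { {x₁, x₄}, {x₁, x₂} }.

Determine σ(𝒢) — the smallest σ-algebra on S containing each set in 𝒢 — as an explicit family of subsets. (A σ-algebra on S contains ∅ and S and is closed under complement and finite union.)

Answer: σ(𝒢) = { {}, {x₁}, {x₂}, {x₄}, {x₁, x₂}, {x₁, x₄}, {x₂, x₄}, {x₃, x₅}, {x₁, x₂, x₄}, {x₁, x₃, x₅}, {x₂, x₃, x₅}, {x₃, x₄, x₅}, {x₁, x₂, x₃, x₅}, {x₁, x₃, x₄, x₅}, {x₂, x₃, x₄, x₅}, S }

Working:
Start: 𝒢 ∪ {∅, S} = { {}, {x₁, x₂}, {x₁, x₄}, S }.
Step 1: 3 new —
  {x₁, x₂, x₄}  = {x₁, x₂} ∪ {x₁, x₄}
  {x₂, x₃, x₅}  = ᶜ of {x₁, x₄}
  {x₃, x₄, x₅}  = ᶜ of {x₁, x₂}
  — 7 sets.
Step 2. New:
  {x₃, x₅}  = ᶜ of {x₁, x₂, x₄}
  {x₁, x₂, x₃, x₅}  = {x₂, x₃, x₅} ∪ {x₁, x₂}
  {x₁, x₃, x₄, x₅}  = {x₃, x₄, x₅} ∪ {x₁, x₄}
  {x₂, x₃, x₄, x₅}  = {x₃, x₄, x₅} ∪ {x₂, x₃, x₅}
  — 11 sets.
Step 3 (3 new):
  {x₁}  = ᶜ of {x₂, x₃, x₄, x₅}
  {x₂}  = ᶜ of {x₁, x₃, x₄, x₅}
  {x₄}  = ᶜ of {x₁, x₂, x₃, x₅}
  — 14 sets.
Step 4: +2 →
  {x₂, x₄}  = {x₄} ∪ {x₂}
  {x₁, x₃, x₅}  = {x₃, x₅} ∪ {x₁}
  — 16 sets.
Step 5: closed — nothing new.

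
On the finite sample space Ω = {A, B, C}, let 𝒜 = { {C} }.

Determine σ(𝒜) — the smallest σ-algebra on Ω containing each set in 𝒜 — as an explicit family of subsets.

Start: 𝒜 ∪ {∅, Ω} = { ∅, {C}, Ω }.
Pass 1: +1 →
  {A, B}  = complement {C}
  (now 4)
Pass 2: stable.

σ(𝒜) = { ∅, {C}, {A, B}, Ω }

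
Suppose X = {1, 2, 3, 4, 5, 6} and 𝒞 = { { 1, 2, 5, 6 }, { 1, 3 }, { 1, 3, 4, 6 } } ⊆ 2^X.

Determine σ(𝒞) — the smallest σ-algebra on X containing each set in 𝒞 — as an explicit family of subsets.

Begin from { {}, { 1, 3 }, { 1, 2, 5, 6 }, { 1, 3, 4, 6 }, X } (that is, 𝒞 plus ∅ and X).
Pass 1 (4 new):
  { 2, 5 }  = { 1, 3, 4, 6 }ᶜ
  { 3, 4 }  = { 1, 2, 5, 6 }ᶜ
  { 2, 4, 5, 6 }  = { 1, 3 }ᶜ
  { 1, 2, 3, 5, 6 }  = { 1, 3 } ∪ { 1, 2, 5, 6 }
  — 9 sets.
Pass 2. New:
  { 4 }  = { 1, 2, 3, 5, 6 }ᶜ
  { 1, 3, 4 }  = { 3, 4 } ∪ { 1, 3 }
  { 1, 2, 3, 5 }  = { 2, 5 } ∪ { 1, 3 }
  { 2, 3, 4, 5 }  = { 2, 5 } ∪ { 3, 4 }
  { 1, 2, 4, 5, 6 }  = { 2, 4, 5, 6 } ∪ { 1, 2, 5, 6 }
  { 2, 3, 4, 5, 6 }  = { 3, 4 } ∪ { 2, 4, 5, 6 }
  — 15 sets.
Pass 3: +7 →
  { 1 }  = { 2, 3, 4, 5, 6 }ᶜ
  { 3 }  = { 1, 2, 4, 5, 6 }ᶜ
  { 1, 6 }  = { 2, 3, 4, 5 }ᶜ
  { 4, 6 }  = { 1, 2, 3, 5 }ᶜ
  { 2, 4, 5 }  = { 2, 5 } ∪ { 4 }
  { 2, 5, 6 }  = { 1, 3, 4 }ᶜ
  { 1, 2, 3, 4, 5 }  = { 2, 5 } ∪ { 1, 3, 4 }
  — 22 sets.
Pass 4: 9 new —
  { 6 }  = { 1, 2, 3, 4, 5 }ᶜ
  { 1, 4 }  = { 4 } ∪ { 1 }
  { 1, 2, 5 }  = { 2, 5 } ∪ { 1 }
  { 1, 3, 6 }  = { 2, 4, 5 }ᶜ
  { 1, 4, 6 }  = { 1, 6 } ∪ { 4, 6 }
  { 2, 3, 5 }  = { 2, 5 } ∪ { 3 }
  { 3, 4, 6 }  = { 3, 4 } ∪ { 4, 6 }
  { 1, 2, 4, 5 }  = { 2, 4, 5 } ∪ { 1 }
  { 2, 3, 5, 6 }  = { 2, 5, 6 } ∪ { 3 }
  — 31 sets.
Pass 5: 1 new —
  { 3, 6 }  = { 1, 2, 4, 5 }ᶜ
  — 32 sets.
Pass 6: already closed under ᶜ and ∪.

Therefore σ(𝒞) = { {}, { 1 }, { 3 }, { 4 }, { 6 }, { 1, 3 }, { 1, 4 }, { 1, 6 }, { 2, 5 }, { 3, 4 }, { 3, 6 }, { 4, 6 }, { 1, 2, 5 }, { 1, 3, 4 }, { 1, 3, 6 }, { 1, 4, 6 }, { 2, 3, 5 }, { 2, 4, 5 }, { 2, 5, 6 }, { 3, 4, 6 }, { 1, 2, 3, 5 }, { 1, 2, 4, 5 }, { 1, 2, 5, 6 }, { 1, 3, 4, 6 }, { 2, 3, 4, 5 }, { 2, 3, 5, 6 }, { 2, 4, 5, 6 }, { 1, 2, 3, 4, 5 }, { 1, 2, 3, 5, 6 }, { 1, 2, 4, 5, 6 }, { 2, 3, 4, 5, 6 }, X } (|σ(𝒞)| = 32).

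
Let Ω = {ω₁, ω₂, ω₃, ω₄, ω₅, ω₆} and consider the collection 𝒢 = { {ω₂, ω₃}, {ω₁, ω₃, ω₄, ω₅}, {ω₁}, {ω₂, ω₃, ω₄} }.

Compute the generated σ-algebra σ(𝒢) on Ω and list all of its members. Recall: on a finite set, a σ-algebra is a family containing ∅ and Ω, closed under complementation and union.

σ(𝒢) = { {}, {ω₁}, {ω₂}, {ω₃}, {ω₄}, {ω₅}, {ω₆}, {ω₁, ω₂}, {ω₁, ω₃}, {ω₁, ω₄}, {ω₁, ω₅}, {ω₁, ω₆}, {ω₂, ω₃}, {ω₂, ω₄}, {ω₂, ω₅}, {ω₂, ω₆}, {ω₃, ω₄}, {ω₃, ω₅}, {ω₃, ω₆}, {ω₄, ω₅}, {ω₄, ω₆}, {ω₅, ω₆}, {ω₁, ω₂, ω₃}, {ω₁, ω₂, ω₄}, {ω₁, ω₂, ω₅}, {ω₁, ω₂, ω₆}, {ω₁, ω₃, ω₄}, {ω₁, ω₃, ω₅}, {ω₁, ω₃, ω₆}, {ω₁, ω₄, ω₅}, {ω₁, ω₄, ω₆}, {ω₁, ω₅, ω₆}, {ω₂, ω₃, ω₄}, {ω₂, ω₃, ω₅}, {ω₂, ω₃, ω₆}, {ω₂, ω₄, ω₅}, {ω₂, ω₄, ω₆}, {ω₂, ω₅, ω₆}, {ω₃, ω₄, ω₅}, {ω₃, ω₄, ω₆}, {ω₃, ω₅, ω₆}, {ω₄, ω₅, ω₆}, {ω₁, ω₂, ω₃, ω₄}, {ω₁, ω₂, ω₃, ω₅}, {ω₁, ω₂, ω₃, ω₆}, {ω₁, ω₂, ω₄, ω₅}, {ω₁, ω₂, ω₄, ω₆}, {ω₁, ω₂, ω₅, ω₆}, {ω₁, ω₃, ω₄, ω₅}, {ω₁, ω₃, ω₄, ω₆}, {ω₁, ω₃, ω₅, ω₆}, {ω₁, ω₄, ω₅, ω₆}, {ω₂, ω₃, ω₄, ω₅}, {ω₂, ω₃, ω₄, ω₆}, {ω₂, ω₃, ω₅, ω₆}, {ω₂, ω₄, ω₅, ω₆}, {ω₃, ω₄, ω₅, ω₆}, {ω₁, ω₂, ω₃, ω₄, ω₅}, {ω₁, ω₂, ω₃, ω₄, ω₆}, {ω₁, ω₂, ω₃, ω₅, ω₆}, {ω₁, ω₂, ω₄, ω₅, ω₆}, {ω₁, ω₃, ω₄, ω₅, ω₆}, {ω₂, ω₃, ω₄, ω₅, ω₆}, Ω }

Check:
Initial family (6 sets): { {}, {ω₁}, {ω₂, ω₃}, {ω₂, ω₃, ω₄}, {ω₁, ω₃, ω₄, ω₅}, Ω }.
Iteration 1: 7 new —
  {ω₂, ω₆}  = {ω₁, ω₃, ω₄, ω₅}ᶜ
  {ω₁, ω₂, ω₃}  = {ω₂, ω₃} ∪ {ω₁}
  {ω₁, ω₅, ω₆}  = {ω₂, ω₃, ω₄}ᶜ
  {ω₁, ω₂, ω₃, ω₄}  = {ω₂, ω₃, ω₄} ∪ {ω₁}
  {ω₁, ω₄, ω₅, ω₆}  = {ω₂, ω₃}ᶜ
  {ω₁, ω₂, ω₃, ω₄, ω₅}  = {ω₂, ω₃} ∪ {ω₁, ω₃, ω₄, ω₅}
  {ω₂, ω₃, ω₄, ω₅, ω₆}  = {ω₁}ᶜ
  — 13 sets.
Iteration 2 adds 12:
  {ω₆}  = {ω₁, ω₂, ω₃, ω₄, ω₅}ᶜ
  {ω₅, ω₆}  = {ω₁, ω₂, ω₃, ω₄}ᶜ
  {ω₁, ω₂, ω₆}  = {ω₂, ω₆} ∪ {ω₁}
  {ω₂, ω₃, ω₆}  = {ω₂, ω₆} ∪ {ω₂, ω₃}
  {ω₄, ω₅, ω₆}  = {ω₁, ω₂, ω₃}ᶜ
  {ω₁, ω₂, ω₃, ω₆}  = {ω₁, ω₂, ω₃} ∪ {ω₂, ω₆}
  {ω₁, ω₂, ω₅, ω₆}  = {ω₂, ω₆} ∪ {ω₁, ω₅, ω₆}
  {ω₂, ω₃, ω₄, ω₆}  = {ω₂, ω₃, ω₄} ∪ {ω₂, ω₆}
  {ω₁, ω₂, ω₃, ω₄, ω₆}  = {ω₂, ω₆} ∪ {ω₁, ω₂, ω₃, ω₄}
  {ω₁, ω₂, ω₃, ω₅, ω₆}  = {ω₁, ω₂, ω₃} ∪ {ω₁, ω₅, ω₆}
  {ω₁, ω₂, ω₄, ω₅, ω₆}  = {ω₁, ω₄, ω₅, ω₆} ∪ {ω₂, ω₆}
  {ω₁, ω₃, ω₄, ω₅, ω₆}  = {ω₁, ω₄, ω₅, ω₆} ∪ {ω₁, ω₃, ω₄, ω₅}
  — 25 sets.
Iteration 3. New:
  {ω₂}  = {ω₁, ω₃, ω₄, ω₅, ω₆}ᶜ
  {ω₃}  = {ω₁, ω₂, ω₄, ω₅, ω₆}ᶜ
  {ω₄}  = {ω₁, ω₂, ω₃, ω₅, ω₆}ᶜ
  {ω₅}  = {ω₁, ω₂, ω₃, ω₄, ω₆}ᶜ
  {ω₁, ω₅}  = {ω₂, ω₃, ω₄, ω₆}ᶜ
  {ω₁, ω₆}  = {ω₆} ∪ {ω₁}
  {ω₃, ω₄}  = {ω₁, ω₂, ω₅, ω₆}ᶜ
  {ω₄, ω₅}  = {ω₁, ω₂, ω₃, ω₆}ᶜ
  {ω₁, ω₄, ω₅}  = {ω₂, ω₃, ω₆}ᶜ
  {ω₂, ω₅, ω₆}  = {ω₅, ω₆} ∪ {ω₂, ω₆}
  {ω₃, ω₄, ω₅}  = {ω₁, ω₂, ω₆}ᶜ
  {ω₂, ω₃, ω₅, ω₆}  = {ω₅, ω₆} ∪ {ω₂, ω₃, ω₆}
  {ω₂, ω₄, ω₅, ω₆}  = {ω₄, ω₅, ω₆} ∪ {ω₂, ω₆}
  — 38 sets.
Iteration 4: 25 new —
  {ω₁, ω₂}  = {ω₂} ∪ {ω₁}
  {ω₁, ω₃}  = {ω₂, ω₄, ω₅, ω₆}ᶜ
  {ω₁, ω₄}  = {ω₂, ω₃, ω₅, ω₆}ᶜ
  {ω₂, ω₄}  = {ω₂} ∪ {ω₄}
  {ω₂, ω₅}  = {ω₂} ∪ {ω₅}
  {ω₃, ω₅}  = {ω₃} ∪ {ω₅}
  {ω₃, ω₆}  = {ω₃} ∪ {ω₆}
  {ω₄, ω₆}  = {ω₄} ∪ {ω₆}
  {ω₁, ω₂, ω₅}  = {ω₂} ∪ {ω₁, ω₅}
  {ω₁, ω₃, ω₄}  = {ω₂, ω₅, ω₆}ᶜ
  {ω₁, ω₃, ω₅}  = {ω₃} ∪ {ω₁, ω₅}
  {ω₁, ω₃, ω₆}  = {ω₁, ω₆} ∪ {ω₃}
  {ω₁, ω₄, ω₆}  = {ω₁, ω₆} ∪ {ω₄}
  {ω₂, ω₃, ω₅}  = {ω₂, ω₃} ∪ {ω₅}
  {ω₂, ω₄, ω₅}  = {ω₂} ∪ {ω₄, ω₅}
  {ω₂, ω₄, ω₆}  = {ω₂, ω₆} ∪ {ω₄}
  {ω₃, ω₄, ω₆}  = {ω₃, ω₄} ∪ {ω₆}
  {ω₃, ω₅, ω₆}  = {ω₃} ∪ {ω₅, ω₆}
  {ω₁, ω₂, ω₃, ω₅}  = {ω₁, ω₂, ω₃} ∪ {ω₁, ω₅}
  {ω₁, ω₂, ω₄, ω₅}  = {ω₂} ∪ {ω₁, ω₄, ω₅}
  {ω₁, ω₂, ω₄, ω₆}  = {ω₄} ∪ {ω₁, ω₂, ω₆}
  {ω₁, ω₃, ω₄, ω₆}  = {ω₃, ω₄} ∪ {ω₁, ω₆}
  {ω₁, ω₃, ω₅, ω₆}  = {ω₁, ω₅, ω₆} ∪ {ω₃}
  {ω₂, ω₃, ω₄, ω₅}  = {ω₁, ω₆}ᶜ
  {ω₃, ω₄, ω₅, ω₆}  = {ω₃, ω₄} ∪ {ω₄, ω₅, ω₆}
  — 63 sets.
Iteration 5: 1 new —
  {ω₁, ω₂, ω₄}  = {ω₃, ω₅, ω₆}ᶜ
  — 64 sets.
Iteration 6: already closed under ᶜ and ∪.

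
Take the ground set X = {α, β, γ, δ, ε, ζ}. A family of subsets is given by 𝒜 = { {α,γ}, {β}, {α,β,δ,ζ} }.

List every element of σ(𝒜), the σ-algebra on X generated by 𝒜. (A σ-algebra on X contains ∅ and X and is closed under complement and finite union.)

Take S₀ = 𝒜 ∪ {∅, X} = { {}, {β}, {α,γ}, {α,β,δ,ζ}, X }.
Round 1 adds 5:
  {γ,ε}  = ᶜ of {α,β,δ,ζ}
  {α,β,γ}  = {α,γ} ∪ {β}
  {β,δ,ε,ζ}  = ᶜ of {α,γ}
  {α,β,γ,δ,ζ}  = {α,β,δ,ζ} ∪ {α,γ}
  {α,γ,δ,ε,ζ}  = ᶜ of {β}
Round 2 adds 7:
  {ε}  = ᶜ of {α,β,γ,δ,ζ}
  {α,γ,ε}  = {α,γ} ∪ {γ,ε}
  {β,γ,ε}  = {β} ∪ {γ,ε}
  {δ,ε,ζ}  = ᶜ of {α,β,γ}
  {α,β,γ,ε}  = {α,β,γ} ∪ {γ,ε}
  {α,β,δ,ε,ζ}  = {α,β,δ,ζ} ∪ {β,δ,ε,ζ}
  {β,γ,δ,ε,ζ}  = {β,δ,ε,ζ} ∪ {γ,ε}
Round 3 adds 7:
  {α}  = ᶜ of {β,γ,δ,ε,ζ}
  {γ}  = ᶜ of {α,β,δ,ε,ζ}
  {β,ε}  = {β} ∪ {ε}
  {δ,ζ}  = ᶜ of {α,β,γ,ε}
  {α,δ,ζ}  = ᶜ of {β,γ,ε}
  {β,δ,ζ}  = ᶜ of {α,γ,ε}
  {γ,δ,ε,ζ}  = {γ,ε} ∪ {δ,ε,ζ}
Round 4. New:
  {α,β}  = ᶜ of {γ,δ,ε,ζ}
  {α,ε}  = {ε} ∪ {α}
  {β,γ}  = {β} ∪ {γ}
  {α,β,ε}  = {β,ε} ∪ {α}
  {γ,δ,ζ}  = {γ} ∪ {δ,ζ}
  {α,γ,δ,ζ}  = ᶜ of {β,ε}
  {α,δ,ε,ζ}  = {α,δ,ζ} ∪ {ε}
  {β,γ,δ,ζ}  = {β,δ,ζ} ∪ {γ}
Round 5 adds nothing — fixpoint reached.

σ(𝒜) = { {}, {α}, {β}, {γ}, {ε}, {α,β}, {α,γ}, {α,ε}, {β,γ}, {β,ε}, {γ,ε}, {δ,ζ}, {α,β,γ}, {α,β,ε}, {α,γ,ε}, {α,δ,ζ}, {β,γ,ε}, {β,δ,ζ}, {γ,δ,ζ}, {δ,ε,ζ}, {α,β,γ,ε}, {α,β,δ,ζ}, {α,γ,δ,ζ}, {α,δ,ε,ζ}, {β,γ,δ,ζ}, {β,δ,ε,ζ}, {γ,δ,ε,ζ}, {α,β,γ,δ,ζ}, {α,β,δ,ε,ζ}, {α,γ,δ,ε,ζ}, {β,γ,δ,ε,ζ}, X }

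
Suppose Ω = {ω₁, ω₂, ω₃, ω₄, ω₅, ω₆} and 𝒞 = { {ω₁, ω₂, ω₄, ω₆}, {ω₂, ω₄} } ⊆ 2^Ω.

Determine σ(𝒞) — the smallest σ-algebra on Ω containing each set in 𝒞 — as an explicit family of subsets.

σ(𝒞) = { ∅, {ω₁, ω₆}, {ω₂, ω₄}, {ω₃, ω₅}, {ω₁, ω₂, ω₄, ω₆}, {ω₁, ω₃, ω₅, ω₆}, {ω₂, ω₃, ω₄, ω₅}, Ω }

Trace:
Start: 𝒞 ∪ {∅, Ω} = { ∅, {ω₂, ω₄}, {ω₁, ω₂, ω₄, ω₆}, Ω }.
Iteration 1 adds 2:
  {ω₃, ω₅}  = complement {ω₁, ω₂, ω₄, ω₆}
  {ω₁, ω₃, ω₅, ω₆}  = complement {ω₂, ω₄}
Iteration 2 adds 1:
  {ω₂, ω₃, ω₄, ω₅}  = {ω₃, ω₅} ∪ {ω₂, ω₄}
Iteration 3: +1 →
  {ω₁, ω₆}  = complement {ω₂, ω₃, ω₄, ω₅}
After Iteration 4 the family is unchanged; done.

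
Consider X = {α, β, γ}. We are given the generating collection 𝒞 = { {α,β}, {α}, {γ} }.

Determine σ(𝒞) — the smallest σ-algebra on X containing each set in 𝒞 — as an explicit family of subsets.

Take S₀ = 𝒞 ∪ {∅, X} = { {}, {α}, {γ}, {α,β}, X }.
Pass 1: 2 new —
  {α,γ}  = {γ} ∪ {α}
  {β,γ}  = {α}ᶜ
  (now 7)
Pass 2 (1 new):
  {β}  = {α,γ}ᶜ
  (now 8)
Pass 3: no new sets; the family is a σ-algebra.

Therefore σ(𝒞) = { {}, {α}, {β}, {γ}, {α,β}, {α,γ}, {β,γ}, X } (|σ(𝒞)| = 8).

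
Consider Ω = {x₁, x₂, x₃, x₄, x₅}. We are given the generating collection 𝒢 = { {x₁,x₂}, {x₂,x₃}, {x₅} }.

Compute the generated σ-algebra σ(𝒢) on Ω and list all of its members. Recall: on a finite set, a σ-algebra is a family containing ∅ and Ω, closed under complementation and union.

σ(𝒢) (32 sets): { ∅, {x₁}, {x₂}, {x₃}, {x₄}, {x₅}, {x₁,x₂}, {x₁,x₃}, {x₁,x₄}, {x₁,x₅}, {x₂,x₃}, {x₂,x₄}, {x₂,x₅}, {x₃,x₄}, {x₃,x₅}, {x₄,x₅}, {x₁,x₂,x₃}, {x₁,x₂,x₄}, {x₁,x₂,x₅}, {x₁,x₃,x₄}, {x₁,x₃,x₅}, {x₁,x₄,x₅}, {x₂,x₃,x₄}, {x₂,x₃,x₅}, {x₂,x₄,x₅}, {x₃,x₄,x₅}, {x₁,x₂,x₃,x₄}, {x₁,x₂,x₃,x₅}, {x₁,x₂,x₄,x₅}, {x₁,x₃,x₄,x₅}, {x₂,x₃,x₄,x₅}, Ω }

Working:
Take S₀ = 𝒢 ∪ {∅, Ω} = { ∅, {x₅}, {x₁,x₂}, {x₂,x₃}, Ω }.
Round 1 adds 6:
  {x₁,x₂,x₃}  = {x₂,x₃} ∪ {x₁,x₂}
  {x₁,x₂,x₅}  = {x₁,x₂} ∪ {x₅}
  {x₁,x₄,x₅}  = ᶜ of {x₂,x₃}
  {x₂,x₃,x₅}  = {x₂,x₃} ∪ {x₅}
  {x₃,x₄,x₅}  = ᶜ of {x₁,x₂}
  {x₁,x₂,x₃,x₄}  = ᶜ of {x₅}
  [11 total]
Round 2: 7 new —
  {x₁,x₄}  = ᶜ of {x₂,x₃,x₅}
  {x₃,x₄}  = ᶜ of {x₁,x₂,x₅}
  {x₄,x₅}  = ᶜ of {x₁,x₂,x₃}
  {x₁,x₂,x₃,x₅}  = {x₁,x₂,x₃} ∪ {x₅}
  {x₁,x₂,x₄,x₅}  = {x₁,x₄,x₅} ∪ {x₁,x₂}
  {x₁,x₃,x₄,x₅}  = {x₁,x₄,x₅} ∪ {x₃,x₄,x₅}
  {x₂,x₃,x₄,x₅}  = {x₃,x₄,x₅} ∪ {x₂,x₃,x₅}
  [18 total]
Round 3. New:
  {x₁}  = ᶜ of {x₂,x₃,x₄,x₅}
  {x₂}  = ᶜ of {x₁,x₃,x₄,x₅}
  {x₃}  = ᶜ of {x₁,x₂,x₄,x₅}
  {x₄}  = ᶜ of {x₁,x₂,x₃,x₅}
  {x₁,x₂,x₄}  = {x₁,x₂} ∪ {x₁,x₄}
  {x₁,x₃,x₄}  = {x₃,x₄} ∪ {x₁,x₄}
  {x₂,x₃,x₄}  = {x₃,x₄} ∪ {x₂,x₃}
  [25 total]
Round 4: +6 →
  {x₁,x₃}  = {x₃} ∪ {x₁}
  {x₁,x₅}  = ᶜ of {x₂,x₃,x₄}
  {x₂,x₄}  = {x₂} ∪ {x₄}
  {x₂,x₅}  = ᶜ of {x₁,x₃,x₄}
  {x₃,x₅}  = ᶜ of {x₁,x₂,x₄}
  {x₂,x₄,x₅}  = {x₂} ∪ {x₄,x₅}
  [31 total]
Round 5. New:
  {x₁,x₃,x₅}  = ᶜ of {x₂,x₄}
  [32 total]
Round 6: stable.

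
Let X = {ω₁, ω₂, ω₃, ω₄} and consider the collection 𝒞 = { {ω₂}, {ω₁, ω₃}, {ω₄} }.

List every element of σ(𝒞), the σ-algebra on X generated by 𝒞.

Initial family (5 sets): { {}, {ω₂}, {ω₄}, {ω₁, ω₃}, X }.
Iteration 1: 3 new —
  {ω₂, ω₄}  = complement {ω₁, ω₃}
  {ω₁, ω₂, ω₃}  = complement {ω₄}
  {ω₁, ω₃, ω₄}  = complement {ω₂}
  |family| = 8
After Iteration 2 the family is unchanged; done.

|σ(𝒞)| = 8.  σ(𝒞) = { {}, {ω₂}, {ω₄}, {ω₁, ω₃}, {ω₂, ω₄}, {ω₁, ω₂, ω₃}, {ω₁, ω₃, ω₄}, X }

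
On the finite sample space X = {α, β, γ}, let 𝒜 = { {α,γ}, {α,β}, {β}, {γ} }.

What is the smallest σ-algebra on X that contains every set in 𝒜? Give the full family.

Seed the family with 𝒜 together with ∅ and X: { {}, {β}, {γ}, {α,β}, {α,γ}, X }.
Round 1: +1 →
  {β,γ}  = {γ} ∪ {β}
Round 2 (1 new):
  {α}  = X∖{β,γ}
After Round 3 the family is unchanged; done.

|σ(𝒜)| = 8.  σ(𝒜) = { {}, {α}, {β}, {γ}, {α,β}, {α,γ}, {β,γ}, X }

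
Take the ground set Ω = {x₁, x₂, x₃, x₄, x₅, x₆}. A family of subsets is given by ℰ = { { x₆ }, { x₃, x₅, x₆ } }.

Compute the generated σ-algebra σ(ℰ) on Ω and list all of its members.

Initial family (4 sets): { {  }, { x₆ }, { x₃, x₅, x₆ }, Ω }.
Iteration 1 adds 2:
  { x₁, x₂, x₄ }  = ᶜ of { x₃, x₅, x₆ }
  { x₁, x₂, x₃, x₄, x₅ }  = ᶜ of { x₆ }
Iteration 2 adds 1:
  { x₁, x₂, x₄, x₆ }  = { x₁, x₂, x₄ } ∪ { x₆ }
Iteration 3 (1 new):
  { x₃, x₅ }  = ᶜ of { x₁, x₂, x₄, x₆ }
After Iteration 4 the family is unchanged; done.

Therefore σ(ℰ) = { {  }, { x₆ }, { x₃, x₅ }, { x₁, x₂, x₄ }, { x₃, x₅, x₆ }, { x₁, x₂, x₄, x₆ }, { x₁, x₂, x₃, x₄, x₅ }, Ω } (|σ(ℰ)| = 8).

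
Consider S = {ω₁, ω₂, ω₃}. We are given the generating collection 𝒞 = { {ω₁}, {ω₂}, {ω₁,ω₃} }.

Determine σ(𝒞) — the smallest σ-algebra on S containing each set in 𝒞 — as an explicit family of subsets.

σ(𝒞) = { {}, {ω₁}, {ω₂}, {ω₃}, {ω₁,ω₂}, {ω₁,ω₃}, {ω₂,ω₃}, S }

Derivation:
Seed the family with 𝒞 together with ∅ and S: { {}, {ω₁}, {ω₂}, {ω₁,ω₃}, S }.
Step 1 adds 2:
  {ω₁,ω₂}  = {ω₂} ∪ {ω₁}
  {ω₂,ω₃}  = S∖{ω₁}
  (now 7)
Step 2 (1 new):
  {ω₃}  = S∖{ω₁,ω₂}
  (now 8)
Step 3 adds nothing — fixpoint reached.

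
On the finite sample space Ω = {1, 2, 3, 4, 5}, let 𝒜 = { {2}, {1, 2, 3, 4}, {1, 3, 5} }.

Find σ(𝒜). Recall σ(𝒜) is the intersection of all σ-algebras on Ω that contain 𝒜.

Begin from { ∅, {2}, {1, 3, 5}, {1, 2, 3, 4}, Ω } (that is, 𝒜 plus ∅ and Ω).
Pass 1. New:
  {5}  = ᶜ of {1, 2, 3, 4}
  {2, 4}  = ᶜ of {1, 3, 5}
  {1, 2, 3, 5}  = {1, 3, 5} ∪ {2}
  {1, 3, 4, 5}  = ᶜ of {2}
  — 9 sets.
Pass 2 (3 new):
  {4}  = ᶜ of {1, 2, 3, 5}
  {2, 5}  = {2} ∪ {5}
  {2, 4, 5}  = {5} ∪ {2, 4}
  — 12 sets.
Pass 3 adds 3:
  {1, 3}  = ᶜ of {2, 4, 5}
  {4, 5}  = {4} ∪ {5}
  {1, 3, 4}  = ᶜ of {2, 5}
  — 15 sets.
Pass 4: +1 →
  {1, 2, 3}  = ᶜ of {4, 5}
  — 16 sets.
Pass 5: closed — nothing new.

|σ(𝒜)| = 16.  σ(𝒜) = { ∅, {2}, {4}, {5}, {1, 3}, {2, 4}, {2, 5}, {4, 5}, {1, 2, 3}, {1, 3, 4}, {1, 3, 5}, {2, 4, 5}, {1, 2, 3, 4}, {1, 2, 3, 5}, {1, 3, 4, 5}, Ω }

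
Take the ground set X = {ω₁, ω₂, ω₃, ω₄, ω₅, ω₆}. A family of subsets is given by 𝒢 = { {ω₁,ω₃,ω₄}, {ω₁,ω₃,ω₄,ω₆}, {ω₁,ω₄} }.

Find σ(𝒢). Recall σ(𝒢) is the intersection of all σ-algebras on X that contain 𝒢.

Take S₀ = 𝒢 ∪ {∅, X} = { {}, {ω₁,ω₄}, {ω₁,ω₃,ω₄}, {ω₁,ω₃,ω₄,ω₆}, X }.
Round 1: +3 →
  {ω₂,ω₅}  = ᶜ of {ω₁,ω₃,ω₄,ω₆}
  {ω₂,ω₅,ω₆}  = ᶜ of {ω₁,ω₃,ω₄}
  {ω₂,ω₃,ω₅,ω₆}  = ᶜ of {ω₁,ω₄}
  (now 8)
Round 2: +3 →
  {ω₁,ω₂,ω₄,ω₅}  = {ω₂,ω₅} ∪ {ω₁,ω₄}
  {ω₁,ω₂,ω₃,ω₄,ω₅}  = {ω₂,ω₅} ∪ {ω₁,ω₃,ω₄}
  {ω₁,ω₂,ω₄,ω₅,ω₆}  = {ω₂,ω₅,ω₆} ∪ {ω₁,ω₄}
  (now 11)
Round 3 (3 new):
  {ω₃}  = ᶜ of {ω₁,ω₂,ω₄,ω₅,ω₆}
  {ω₆}  = ᶜ of {ω₁,ω₂,ω₃,ω₄,ω₅}
  {ω₃,ω₆}  = ᶜ of {ω₁,ω₂,ω₄,ω₅}
  (now 14)
Round 4: +2 →
  {ω₁,ω₄,ω₆}  = {ω₁,ω₄} ∪ {ω₆}
  {ω₂,ω₃,ω₅}  = {ω₃} ∪ {ω₂,ω₅}
  (now 16)
Round 5: stable.

|σ(𝒢)| = 16.  σ(𝒢) = { {}, {ω₃}, {ω₆}, {ω₁,ω₄}, {ω₂,ω₅}, {ω₃,ω₆}, {ω₁,ω₃,ω₄}, {ω₁,ω₄,ω₆}, {ω₂,ω₃,ω₅}, {ω₂,ω₅,ω₆}, {ω₁,ω₂,ω₄,ω₅}, {ω₁,ω₃,ω₄,ω₆}, {ω₂,ω₃,ω₅,ω₆}, {ω₁,ω₂,ω₃,ω₄,ω₅}, {ω₁,ω₂,ω₄,ω₅,ω₆}, X }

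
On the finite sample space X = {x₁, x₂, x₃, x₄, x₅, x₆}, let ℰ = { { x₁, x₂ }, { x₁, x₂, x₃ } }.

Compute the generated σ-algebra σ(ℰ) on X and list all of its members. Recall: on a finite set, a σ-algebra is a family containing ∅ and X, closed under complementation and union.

σ(ℰ) (8 sets): { {}, { x₃ }, { x₁, x₂ }, { x₁, x₂, x₃ }, { x₄, x₅, x₆ }, { x₃, x₄, x₅, x₆ }, { x₁, x₂, x₄, x₅, x₆ }, X }

Check:
Seed the family with ℰ together with ∅ and X: { {}, { x₁, x₂ }, { x₁, x₂, x₃ }, X }.
Step 1. New:
  { x₄, x₅, x₆ }  = X∖{ x₁, x₂, x₃ }
  { x₃, x₄, x₅, x₆ }  = X∖{ x₁, x₂ }
  |family| = 6
Step 2. New:
  { x₁, x₂, x₄, x₅, x₆ }  = { x₁, x₂ } ∪ { x₄, x₅, x₆ }
  |family| = 7
Step 3 adds 1:
  { x₃ }  = X∖{ x₁, x₂, x₄, x₅, x₆ }
  |family| = 8
Step 4 adds nothing — fixpoint reached.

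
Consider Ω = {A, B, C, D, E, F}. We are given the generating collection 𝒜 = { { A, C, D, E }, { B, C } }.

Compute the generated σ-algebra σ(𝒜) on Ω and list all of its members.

σ(𝒜) = { ∅, { B }, { C }, { F }, { B, C }, { B, F }, { C, F }, { A, D, E }, { B, C, F }, { A, B, D, E }, { A, C, D, E }, { A, D, E, F }, { A, B, C, D, E }, { A, B, D, E, F }, { A, C, D, E, F }, Ω }

Working:
Start: 𝒜 ∪ {∅, Ω} = { ∅, { B, C }, { A, C, D, E }, Ω }.
Iteration 1 (3 new):
  { B, F }  = Ω∖{ A, C, D, E }
  { A, D, E, F }  = Ω∖{ B, C }
  { A, B, C, D, E }  = { A, C, D, E } ∪ { B, C }
  |family| = 7
Iteration 2 (4 new):
  { F }  = Ω∖{ A, B, C, D, E }
  { B, C, F }  = { B, C } ∪ { B, F }
  { A, B, D, E, F }  = { A, D, E, F } ∪ { B, F }
  { A, C, D, E, F }  = { A, C, D, E } ∪ { A, D, E, F }
  |family| = 11
Iteration 3 (3 new):
  { B }  = Ω∖{ A, C, D, E, F }
  { C }  = Ω∖{ A, B, D, E, F }
  { A, D, E }  = Ω∖{ B, C, F }
  |family| = 14
Iteration 4 (2 new):
  { C, F }  = { C } ∪ { F }
  { A, B, D, E }  = { A, D, E } ∪ { B }
  |family| = 16
Iteration 5: closed — nothing new.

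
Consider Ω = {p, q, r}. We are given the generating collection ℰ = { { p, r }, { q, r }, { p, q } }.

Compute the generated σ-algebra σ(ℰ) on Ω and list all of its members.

σ(ℰ) = { ∅, { p }, { q }, { r }, { p, q }, { p, r }, { q, r }, Ω }

Trace:
Begin from { ∅, { p, q }, { p, r }, { q, r }, Ω } (that is, ℰ plus ∅ and Ω).
Iteration 1: 3 new —
  { p }  = { q, r }ᶜ
  { q }  = { p, r }ᶜ
  { r }  = { p, q }ᶜ
  — 8 sets.
Iteration 2: no new sets; the family is a σ-algebra.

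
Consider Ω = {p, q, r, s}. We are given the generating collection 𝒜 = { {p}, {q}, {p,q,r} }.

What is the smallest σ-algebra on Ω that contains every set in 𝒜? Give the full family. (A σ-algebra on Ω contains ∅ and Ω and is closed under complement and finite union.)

Seed the family with 𝒜 together with ∅ and Ω: { {}, {p}, {q}, {p,q,r}, Ω }.
Iteration 1: +4 →
  {s}  = Ω∖{p,q,r}
  {p,q}  = {q} ∪ {p}
  {p,r,s}  = Ω∖{q}
  {q,r,s}  = Ω∖{p}
  [9 total]
Iteration 2: 4 new —
  {p,s}  = {s} ∪ {p}
  {q,s}  = {q} ∪ {s}
  {r,s}  = Ω∖{p,q}
  {p,q,s}  = {p,q} ∪ {s}
  [13 total]
Iteration 3: 3 new —
  {r}  = Ω∖{p,q,s}
  {p,r}  = Ω∖{q,s}
  {q,r}  = Ω∖{p,s}
  [16 total]
Iteration 4: stable.

σ(𝒜) = { {}, {p}, {q}, {r}, {s}, {p,q}, {p,r}, {p,s}, {q,r}, {q,s}, {r,s}, {p,q,r}, {p,q,s}, {p,r,s}, {q,r,s}, Ω }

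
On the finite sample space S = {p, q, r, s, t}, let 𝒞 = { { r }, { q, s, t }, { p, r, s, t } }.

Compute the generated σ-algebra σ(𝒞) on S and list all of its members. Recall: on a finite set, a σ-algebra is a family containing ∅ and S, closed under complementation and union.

Seed the family with 𝒞 together with ∅ and S: { {  }, { r }, { q, s, t }, { p, r, s, t }, S }.
Step 1. New:
  { q }  = S∖{ p, r, s, t }
  { p, r }  = S∖{ q, s, t }
  { p, q, s, t }  = S∖{ r }
  { q, r, s, t }  = { r } ∪ { q, s, t }
  |family| = 9
Step 2 (3 new):
  { p }  = S∖{ q, r, s, t }
  { q, r }  = { q } ∪ { r }
  { p, q, r }  = { q } ∪ { p, r }
  |family| = 12
Step 3: +3 →
  { p, q }  = { q } ∪ { p }
  { s, t }  = S∖{ p, q, r }
  { p, s, t }  = S∖{ q, r }
  |family| = 15
Step 4 (1 new):
  { r, s, t }  = S∖{ p, q }
  |family| = 16
After Step 5 the family is unchanged; done.

Therefore σ(𝒞) = { {  }, { p }, { q }, { r }, { p, q }, { p, r }, { q, r }, { s, t }, { p, q, r }, { p, s, t }, { q, s, t }, { r, s, t }, { p, q, s, t }, { p, r, s, t }, { q, r, s, t }, S } (|σ(𝒞)| = 16).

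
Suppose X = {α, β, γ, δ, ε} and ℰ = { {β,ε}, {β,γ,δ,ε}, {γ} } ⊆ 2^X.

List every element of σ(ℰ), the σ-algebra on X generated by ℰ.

σ(ℰ) (16 sets): { {}, {α}, {γ}, {δ}, {α,γ}, {α,δ}, {β,ε}, {γ,δ}, {α,β,ε}, {α,γ,δ}, {β,γ,ε}, {β,δ,ε}, {α,β,γ,ε}, {α,β,δ,ε}, {β,γ,δ,ε}, X }

Check:
Begin from { {}, {γ}, {β,ε}, {β,γ,δ,ε}, X } (that is, ℰ plus ∅ and X).
Iteration 1: 4 new —
  {α}  = {β,γ,δ,ε}ᶜ
  {α,γ,δ}  = {β,ε}ᶜ
  {β,γ,ε}  = {γ} ∪ {β,ε}
  {α,β,δ,ε}  = {γ}ᶜ
Iteration 2 adds 4:
  {α,γ}  = {γ} ∪ {α}
  {α,δ}  = {β,γ,ε}ᶜ
  {α,β,ε}  = {β,ε} ∪ {α}
  {α,β,γ,ε}  = {β,γ,ε} ∪ {α}
Iteration 3 adds 3:
  {δ}  = {α,β,γ,ε}ᶜ
  {γ,δ}  = {α,β,ε}ᶜ
  {β,δ,ε}  = {α,γ}ᶜ
Iteration 4: already closed under ᶜ and ∪.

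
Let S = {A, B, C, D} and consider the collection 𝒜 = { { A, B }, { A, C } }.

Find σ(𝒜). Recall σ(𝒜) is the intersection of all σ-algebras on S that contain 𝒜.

Take S₀ = 𝒜 ∪ {∅, S} = { ∅, { A, B }, { A, C }, S }.
Pass 1: +3 →
  { B, D }  = complement { A, C }
  { C, D }  = complement { A, B }
  { A, B, C }  = { A, B } ∪ { A, C }
  (now 7)
Pass 2: 4 new —
  { D }  = complement { A, B, C }
  { A, B, D }  = { A, B } ∪ { B, D }
  { A, C, D }  = { C, D } ∪ { A, C }
  { B, C, D }  = { C, D } ∪ { B, D }
  (now 11)
Pass 3: +3 →
  { A }  = complement { B, C, D }
  { B }  = complement { A, C, D }
  { C }  = complement { A, B, D }
  (now 14)
Pass 4: 2 new —
  { A, D }  = { D } ∪ { A }
  { B, C }  = { C } ∪ { B }
  (now 16)
Pass 5: stable.

σ(𝒜) = { ∅, { A }, { B }, { C }, { D }, { A, B }, { A, C }, { A, D }, { B, C }, { B, D }, { C, D }, { A, B, C }, { A, B, D }, { A, C, D }, { B, C, D }, S }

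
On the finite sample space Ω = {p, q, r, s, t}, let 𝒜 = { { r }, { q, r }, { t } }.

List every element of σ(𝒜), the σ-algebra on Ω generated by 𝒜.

σ(𝒜) = { {  }, { q }, { r }, { t }, { p, s }, { q, r }, { q, t }, { r, t }, { p, q, s }, { p, r, s }, { p, s, t }, { q, r, t }, { p, q, r, s }, { p, q, s, t }, { p, r, s, t }, Ω }

Trace:
Begin from { {  }, { r }, { t }, { q, r }, Ω } (that is, 𝒜 plus ∅ and Ω).
Step 1. New:
  { r, t }  = { r } ∪ { t }
  { p, s, t }  = { q, r }ᶜ
  { q, r, t }  = { q, r } ∪ { t }
  { p, q, r, s }  = { t }ᶜ
  { p, q, s, t }  = { r }ᶜ
Step 2. New:
  { p, s }  = { q, r, t }ᶜ
  { p, q, s }  = { r, t }ᶜ
  { p, r, s, t }  = { p, s, t } ∪ { r }
Step 3 adds 2:
  { q }  = { p, r, s, t }ᶜ
  { p, r, s }  = { r } ∪ { p, s }
Step 4 adds 1:
  { q, t }  = { p, r, s }ᶜ
Step 5: already closed under ᶜ and ∪.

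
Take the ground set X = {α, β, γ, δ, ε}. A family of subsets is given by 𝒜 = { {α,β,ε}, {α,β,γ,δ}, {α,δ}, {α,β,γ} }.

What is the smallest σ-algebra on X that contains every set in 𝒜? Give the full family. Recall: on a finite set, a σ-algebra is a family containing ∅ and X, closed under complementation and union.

Start: 𝒜 ∪ {∅, X} = { {}, {α,δ}, {α,β,γ}, {α,β,ε}, {α,β,γ,δ}, X }.
Iteration 1. New:
  {ε}  = ᶜ of {α,β,γ,δ}
  {γ,δ}  = ᶜ of {α,β,ε}
  {δ,ε}  = ᶜ of {α,β,γ}
  {β,γ,ε}  = ᶜ of {α,δ}
  {α,β,γ,ε}  = {α,β,ε} ∪ {α,β,γ}
  {α,β,δ,ε}  = {α,β,ε} ∪ {α,δ}
Iteration 2 (6 new):
  {γ}  = ᶜ of {α,β,δ,ε}
  {δ}  = ᶜ of {α,β,γ,ε}
  {α,γ,δ}  = {γ,δ} ∪ {α,δ}
  {α,δ,ε}  = {ε} ∪ {α,δ}
  {γ,δ,ε}  = {γ,δ} ∪ {ε}
  {β,γ,δ,ε}  = {γ,δ} ∪ {β,γ,ε}
Iteration 3 adds 6:
  {α}  = ᶜ of {β,γ,δ,ε}
  {α,β}  = ᶜ of {γ,δ,ε}
  {β,γ}  = ᶜ of {α,δ,ε}
  {β,ε}  = ᶜ of {α,γ,δ}
  {γ,ε}  = {γ} ∪ {ε}
  {α,γ,δ,ε}  = {δ,ε} ∪ {α,γ,δ}
Iteration 4: 7 new —
  {β}  = ᶜ of {α,γ,δ,ε}
  {α,γ}  = {γ} ∪ {α}
  {α,ε}  = {ε} ∪ {α}
  {α,β,δ}  = ᶜ of {γ,ε}
  {α,γ,ε}  = {γ,ε} ∪ {α}
  {β,γ,δ}  = {γ,δ} ∪ {β,γ}
  {β,δ,ε}  = {β,ε} ∪ {δ,ε}
Iteration 5 (1 new):
  {β,δ}  = ᶜ of {α,γ,ε}
After Iteration 6 the family is unchanged; done.

|σ(𝒜)| = 32.  σ(𝒜) = { {}, {α}, {β}, {γ}, {δ}, {ε}, {α,β}, {α,γ}, {α,δ}, {α,ε}, {β,γ}, {β,δ}, {β,ε}, {γ,δ}, {γ,ε}, {δ,ε}, {α,β,γ}, {α,β,δ}, {α,β,ε}, {α,γ,δ}, {α,γ,ε}, {α,δ,ε}, {β,γ,δ}, {β,γ,ε}, {β,δ,ε}, {γ,δ,ε}, {α,β,γ,δ}, {α,β,γ,ε}, {α,β,δ,ε}, {α,γ,δ,ε}, {β,γ,δ,ε}, X }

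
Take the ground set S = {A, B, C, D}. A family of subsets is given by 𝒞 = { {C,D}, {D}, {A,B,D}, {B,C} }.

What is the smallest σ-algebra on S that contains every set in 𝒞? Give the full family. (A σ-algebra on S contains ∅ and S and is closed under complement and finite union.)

Begin from { ∅, {D}, {B,C}, {C,D}, {A,B,D}, S } (that is, 𝒞 plus ∅ and S).
Round 1: +5 →
  {C}  = ᶜ of {A,B,D}
  {A,B}  = ᶜ of {C,D}
  {A,D}  = ᶜ of {B,C}
  {A,B,C}  = ᶜ of {D}
  {B,C,D}  = {C,D} ∪ {B,C}
Round 2. New:
  {A}  = ᶜ of {B,C,D}
  {A,C,D}  = {C,D} ∪ {A,D}
Round 3 adds 2:
  {B}  = ᶜ of {A,C,D}
  {A,C}  = {C} ∪ {A}
Round 4. New:
  {B,D}  = ᶜ of {A,C}
Round 5: stable.

σ(𝒞) = { ∅, {A}, {B}, {C}, {D}, {A,B}, {A,C}, {A,D}, {B,C}, {B,D}, {C,D}, {A,B,C}, {A,B,D}, {A,C,D}, {B,C,D}, S }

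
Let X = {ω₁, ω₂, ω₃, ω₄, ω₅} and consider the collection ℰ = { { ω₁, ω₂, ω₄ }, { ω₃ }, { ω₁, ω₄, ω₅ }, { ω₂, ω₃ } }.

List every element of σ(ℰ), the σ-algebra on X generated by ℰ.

σ(ℰ) (16 sets): { {  }, { ω₂ }, { ω₃ }, { ω₅ }, { ω₁, ω₄ }, { ω₂, ω₃ }, { ω₂, ω₅ }, { ω₃, ω₅ }, { ω₁, ω₂, ω₄ }, { ω₁, ω₃, ω₄ }, { ω₁, ω₄, ω₅ }, { ω₂, ω₃, ω₅ }, { ω₁, ω₂, ω₃, ω₄ }, { ω₁, ω₂, ω₄, ω₅ }, { ω₁, ω₃, ω₄, ω₅ }, X }

Derivation:
Begin from { {  }, { ω₃ }, { ω₂, ω₃ }, { ω₁, ω₂, ω₄ }, { ω₁, ω₄, ω₅ }, X } (that is, ℰ plus ∅ and X).
Round 1: 4 new —
  { ω₃, ω₅ }  = X∖{ ω₁, ω₂, ω₄ }
  { ω₁, ω₂, ω₃, ω₄ }  = { ω₃ } ∪ { ω₁, ω₂, ω₄ }
  { ω₁, ω₂, ω₄, ω₅ }  = X∖{ ω₃ }
  { ω₁, ω₃, ω₄, ω₅ }  = { ω₁, ω₄, ω₅ } ∪ { ω₃ }
  |family| = 10
Round 2. New:
  { ω₂ }  = X∖{ ω₁, ω₃, ω₄, ω₅ }
  { ω₅ }  = X∖{ ω₁, ω₂, ω₃, ω₄ }
  { ω₂, ω₃, ω₅ }  = { ω₂, ω₃ } ∪ { ω₃, ω₅ }
  |family| = 13
Round 3: 2 new —
  { ω₁, ω₄ }  = X∖{ ω₂, ω₃, ω₅ }
  { ω₂, ω₅ }  = { ω₂ } ∪ { ω₅ }
  |family| = 15
Round 4 adds 1:
  { ω₁, ω₃, ω₄ }  = X∖{ ω₂, ω₅ }
  |family| = 16
Round 5 adds nothing — fixpoint reached.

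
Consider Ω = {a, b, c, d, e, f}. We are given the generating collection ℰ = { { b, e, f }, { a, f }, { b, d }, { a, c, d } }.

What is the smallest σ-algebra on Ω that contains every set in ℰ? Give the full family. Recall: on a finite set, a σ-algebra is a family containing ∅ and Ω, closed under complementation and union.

Initial family (6 sets): { {  }, { a, f }, { b, d }, { a, c, d }, { b, e, f }, Ω }.
Step 1: 7 new —
  { a, b, c, d }  = { a, c, d } ∪ { b, d }
  { a, b, d, f }  = { a, f } ∪ { b, d }
  { a, b, e, f }  = { a, f } ∪ { b, e, f }
  { a, c, d, f }  = { a, c, d } ∪ { a, f }
  { a, c, e, f }  = { b, d }ᶜ
  { b, c, d, e }  = { a, f }ᶜ
  { b, d, e, f }  = { b, e, f } ∪ { b, d }
Step 2. New:
  { a, c }  = { b, d, e, f }ᶜ
  { b, e }  = { a, c, d, f }ᶜ
  { c, d }  = { a, b, e, f }ᶜ
  { c, e }  = { a, b, d, f }ᶜ
  { e, f }  = { a, b, c, d }ᶜ
  { a, b, c, d, e }  = { b, c, d, e } ∪ { a, c, d }
  { a, b, c, d, f }  = { a, b, d, f } ∪ { a, c, d }
  { a, b, c, e, f }  = { a, c, e, f } ∪ { b, e, f }
  { a, b, d, e, f }  = { a, b, d, f } ∪ { b, e, f }
  { a, c, d, e, f }  = { a, c, e, f } ∪ { a, c, d }
  { b, c, d, e, f }  = { b, e, f } ∪ { b, c, d, e }
Step 3 (18 new):
  { a }  = { b, c, d, e, f }ᶜ
  { b }  = { a, c, d, e, f }ᶜ
  { c }  = { a, b, d, e, f }ᶜ
  { d }  = { a, b, c, e, f }ᶜ
  { e }  = { a, b, c, d, f }ᶜ
  { f }  = { a, b, c, d, e }ᶜ
  { a, c, e }  = { a, c } ∪ { c, e }
  { a, c, f }  = { a, f } ∪ { a, c }
  { a, e, f }  = { e, f } ∪ { a, f }
  { b, c, d }  = { c, d } ∪ { b, d }
  { b, c, e }  = { b, e } ∪ { c, e }
  { b, d, e }  = { b, e } ∪ { b, d }
  { c, d, e }  = { c, d } ∪ { c, e }
  { c, e, f }  = { e, f } ∪ { c, e }
  { a, b, c, e }  = { b, e } ∪ { a, c }
  { a, c, d, e }  = { a, c, d } ∪ { c, e }
  { b, c, e, f }  = { c, e } ∪ { b, e, f }
  { c, d, e, f }  = { c, d } ∪ { e, f }
Step 4 (20 new):
  { a, b }  = { c, d, e, f }ᶜ
  { a, d }  = { b, c, e, f }ᶜ
  { a, e }  = { a } ∪ { e }
  { b, c }  = { b } ∪ { c }
  { b, f }  = { a, c, d, e }ᶜ
  { c, f }  = { c } ∪ { f }
  { d, e }  = { d } ∪ { e }
  { d, f }  = { a, b, c, e }ᶜ
  { a, b, c }  = { b } ∪ { a, c }
  { a, b, d }  = { c, e, f }ᶜ
  { a, b, e }  = { a } ∪ { b, e }
  { a, b, f }  = { c, d, e }ᶜ
  { a, d, f }  = { b, c, e }ᶜ
  { b, d, f }  = { a, c, e }ᶜ
  { c, d, f }  = { c, d } ∪ { f }
  { d, e, f }  = { d } ∪ { e, f }
  { a, b, c, f }  = { a, c, f } ∪ { b }
  { a, b, d, e }  = { b, d, e } ∪ { a }
  { a, d, e, f }  = { a, e, f } ∪ { d }
  { b, c, d, f }  = { b, c, d } ∪ { f }
Step 5: +2 →
  { a, d, e }  = { d, e } ∪ { a, d }
  { b, c, f }  = { b } ∪ { c, f }
Step 6 adds nothing — fixpoint reached.

σ(ℰ) = { {  }, { a }, { b }, { c }, { d }, { e }, { f }, { a, b }, { a, c }, { a, d }, { a, e }, { a, f }, { b, c }, { b, d }, { b, e }, { b, f }, { c, d }, { c, e }, { c, f }, { d, e }, { d, f }, { e, f }, { a, b, c }, { a, b, d }, { a, b, e }, { a, b, f }, { a, c, d }, { a, c, e }, { a, c, f }, { a, d, e }, { a, d, f }, { a, e, f }, { b, c, d }, { b, c, e }, { b, c, f }, { b, d, e }, { b, d, f }, { b, e, f }, { c, d, e }, { c, d, f }, { c, e, f }, { d, e, f }, { a, b, c, d }, { a, b, c, e }, { a, b, c, f }, { a, b, d, e }, { a, b, d, f }, { a, b, e, f }, { a, c, d, e }, { a, c, d, f }, { a, c, e, f }, { a, d, e, f }, { b, c, d, e }, { b, c, d, f }, { b, c, e, f }, { b, d, e, f }, { c, d, e, f }, { a, b, c, d, e }, { a, b, c, d, f }, { a, b, c, e, f }, { a, b, d, e, f }, { a, c, d, e, f }, { b, c, d, e, f }, Ω }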